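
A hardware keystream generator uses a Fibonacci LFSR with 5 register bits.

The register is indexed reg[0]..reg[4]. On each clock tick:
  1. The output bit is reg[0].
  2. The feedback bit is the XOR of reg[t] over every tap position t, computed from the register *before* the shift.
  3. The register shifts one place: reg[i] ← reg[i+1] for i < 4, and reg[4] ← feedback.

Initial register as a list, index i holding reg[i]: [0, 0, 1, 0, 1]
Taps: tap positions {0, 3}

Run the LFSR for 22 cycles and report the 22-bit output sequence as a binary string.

0010101110110001111100

tick  register→output (feedback)
  0  00101→0 (0)
  1  01010→0 (1)
  2  10101→1 (1)
  3  01011→0 (1)
  4  10111→1 (0)
  5  01110→0 (1)
  6  11101→1 (1)
  7  11011→1 (0)
  8  10110→1 (0)
  9  01100→0 (0)
 10  11000→1 (1)
 11  10001→1 (1)
 12  00011→0 (1)
 13  00111→0 (1)
 14  01111→0 (1)
 15  11111→1 (0)
 16  11110→1 (0)
 17  11100→1 (1)
 18  11001→1 (1)
 19  10011→1 (0)
 20  00110→0 (1)
 21  01101→0 (0)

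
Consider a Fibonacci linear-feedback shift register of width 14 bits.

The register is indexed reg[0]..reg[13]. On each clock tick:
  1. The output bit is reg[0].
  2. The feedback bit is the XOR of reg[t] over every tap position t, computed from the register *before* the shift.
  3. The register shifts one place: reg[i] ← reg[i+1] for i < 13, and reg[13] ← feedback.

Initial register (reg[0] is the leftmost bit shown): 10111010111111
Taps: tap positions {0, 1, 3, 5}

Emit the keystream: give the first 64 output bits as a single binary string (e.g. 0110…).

k : reg_k → out_k, fb_k
0: 10111010111111 → 1, fb=0
1: 01110101111110 → 0, fb=1
2: 11101011111101 → 1, fb=0
3: 11010111111010 → 1, fb=0
4: 10101111110100 → 1, fb=0
5: 01011111101000 → 0, fb=1
6: 10111111010001 → 1, fb=1
7: 01111110100011 → 0, fb=1
8: 11111101000111 → 1, fb=0
9: 11111010001110 → 1, fb=1
10: 11110100011101 → 1, fb=0
11: 11101000111010 → 1, fb=0
12: 11010001110100 → 1, fb=1
13: 10100011101001 → 1, fb=1
14: 01000111010011 → 0, fb=0
15: 10001110100110 → 1, fb=0
16: 00011101001100 → 0, fb=0
17: 00111010011000 → 0, fb=1
18: 01110100110001 → 0, fb=1
19: 11101001100011 → 1, fb=0
20: 11010011000110 → 1, fb=1
21: 10100110001101 → 1, fb=0
22: 01001100011010 → 0, fb=0
23: 10011000110100 → 1, fb=0
24: 00110001101000 → 0, fb=1
25: 01100011010001 → 0, fb=1
26: 11000110100011 → 1, fb=1
27: 10001101000111 → 1, fb=0
28: 00011010001110 → 0, fb=1
29: 00110100011101 → 0, fb=0
30: 01101000111010 → 0, fb=1
31: 11010001110101 → 1, fb=1
32: 10100011101011 → 1, fb=1
33: 01000111010111 → 0, fb=0
34: 10001110101110 → 1, fb=0
35: 00011101011100 → 0, fb=0
36: 00111010111000 → 0, fb=1
37: 01110101110001 → 0, fb=1
38: 11101011100011 → 1, fb=0
39: 11010111000110 → 1, fb=0
40: 10101110001100 → 1, fb=0
41: 01011100011000 → 0, fb=1
42: 10111000110001 → 1, fb=0
43: 01110001100010 → 0, fb=0
44: 11100011000100 → 1, fb=0
45: 11000110001000 → 1, fb=1
46: 10001100010001 → 1, fb=0
47: 00011000100010 → 0, fb=1
48: 00110001000101 → 0, fb=1
49: 01100010001011 → 0, fb=1
50: 11000100010111 → 1, fb=1
51: 10001000101111 → 1, fb=1
52: 00010001011111 → 0, fb=1
53: 00100010111111 → 0, fb=0
54: 01000101111110 → 0, fb=0
55: 10001011111100 → 1, fb=1
56: 00010111111001 → 0, fb=0
57: 00101111110010 → 0, fb=1
58: 01011111100101 → 0, fb=1
59: 10111111001011 → 1, fb=1
60: 01111110010111 → 0, fb=1
61: 11111100101111 → 1, fb=0
62: 11111001011110 → 1, fb=1
63: 11110010111101 → 1, fb=1

1011101011111101000111010011000110100011101011100011000100010111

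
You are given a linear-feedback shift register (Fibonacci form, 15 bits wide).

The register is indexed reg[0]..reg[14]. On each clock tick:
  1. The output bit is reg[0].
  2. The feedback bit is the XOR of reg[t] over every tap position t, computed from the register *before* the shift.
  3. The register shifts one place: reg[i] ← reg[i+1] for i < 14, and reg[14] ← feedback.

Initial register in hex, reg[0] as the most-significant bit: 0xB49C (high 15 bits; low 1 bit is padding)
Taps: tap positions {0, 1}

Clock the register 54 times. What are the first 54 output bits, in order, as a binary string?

101101001001110110111011010011011001101110101101010110

step | reg (before) | out | fb
   0 | 101101001001110 | 1 | 1
   1 | 011010010011101 | 0 | 1
   2 | 110100100111011 | 1 | 0
   3 | 101001001110110 | 1 | 1
   4 | 010010011101101 | 0 | 1
   5 | 100100111011011 | 1 | 1
   6 | 001001110110111 | 0 | 0
   7 | 010011101101110 | 0 | 1
   8 | 100111011011101 | 1 | 1
   9 | 001110110111011 | 0 | 0
  10 | 011101101110110 | 0 | 1
  11 | 111011011101101 | 1 | 0
  12 | 110110111011010 | 1 | 0
  13 | 101101110110100 | 1 | 1
  14 | 011011101101001 | 0 | 1
  15 | 110111011010011 | 1 | 0
  16 | 101110110100110 | 1 | 1
  17 | 011101101001101 | 0 | 1
  18 | 111011010011011 | 1 | 0
  19 | 110110100110110 | 1 | 0
  20 | 101101001101100 | 1 | 1
  21 | 011010011011001 | 0 | 1
  22 | 110100110110011 | 1 | 0
  23 | 101001101100110 | 1 | 1
  24 | 010011011001101 | 0 | 1
  25 | 100110110011011 | 1 | 1
  26 | 001101100110111 | 0 | 0
  27 | 011011001101110 | 0 | 1
  28 | 110110011011101 | 1 | 0
  29 | 101100110111010 | 1 | 1
  30 | 011001101110101 | 0 | 1
  31 | 110011011101011 | 1 | 0
  32 | 100110111010110 | 1 | 1
  33 | 001101110101101 | 0 | 0
  34 | 011011101011010 | 0 | 1
  35 | 110111010110101 | 1 | 0
  36 | 101110101101010 | 1 | 1
  37 | 011101011010101 | 0 | 1
  38 | 111010110101011 | 1 | 0
  39 | 110101101010110 | 1 | 0
  40 | 101011010101100 | 1 | 1
  41 | 010110101011001 | 0 | 1
  42 | 101101010110011 | 1 | 1
  43 | 011010101100111 | 0 | 1
  44 | 110101011001111 | 1 | 0
  45 | 101010110011110 | 1 | 1
  46 | 010101100111101 | 0 | 1
  47 | 101011001111011 | 1 | 1
  48 | 010110011110111 | 0 | 1
  49 | 101100111101111 | 1 | 1
  50 | 011001111011111 | 0 | 1
  51 | 110011110111111 | 1 | 0
  52 | 100111101111110 | 1 | 1
  53 | 001111011111101 | 0 | 0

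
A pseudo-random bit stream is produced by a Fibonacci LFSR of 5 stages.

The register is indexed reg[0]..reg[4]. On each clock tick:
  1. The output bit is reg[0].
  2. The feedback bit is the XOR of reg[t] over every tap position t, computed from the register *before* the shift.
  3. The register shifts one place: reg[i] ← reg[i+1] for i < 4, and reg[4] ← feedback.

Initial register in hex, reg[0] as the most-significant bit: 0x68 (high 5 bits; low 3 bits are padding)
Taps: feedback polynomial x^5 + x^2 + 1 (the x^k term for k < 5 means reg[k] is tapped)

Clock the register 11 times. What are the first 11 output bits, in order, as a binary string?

01101110101

k : reg_k → out_k, fb_k
0: 01101 → 0, fb=1
1: 11011 → 1, fb=1
2: 10111 → 1, fb=0
3: 01110 → 0, fb=1
4: 11101 → 1, fb=0
5: 11010 → 1, fb=1
6: 10101 → 1, fb=0
7: 01010 → 0, fb=0
8: 10100 → 1, fb=0
9: 01000 → 0, fb=0
10: 10000 → 1, fb=1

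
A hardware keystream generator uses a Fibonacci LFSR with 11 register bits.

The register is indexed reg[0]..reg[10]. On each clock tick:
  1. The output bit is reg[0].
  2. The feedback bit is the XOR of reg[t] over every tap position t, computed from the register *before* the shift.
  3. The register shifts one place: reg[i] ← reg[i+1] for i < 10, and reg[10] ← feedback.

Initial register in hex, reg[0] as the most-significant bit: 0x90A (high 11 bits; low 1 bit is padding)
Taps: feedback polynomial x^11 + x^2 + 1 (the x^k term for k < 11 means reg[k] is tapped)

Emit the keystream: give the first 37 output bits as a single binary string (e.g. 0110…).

k : reg_k → out_k, fb_k
0: 10010000101 → 1, fb=1
1: 00100001011 → 0, fb=1
2: 01000010111 → 0, fb=0
3: 10000101110 → 1, fb=1
4: 00001011101 → 0, fb=0
5: 00010111010 → 0, fb=0
6: 00101110100 → 0, fb=1
7: 01011101001 → 0, fb=0
8: 10111010010 → 1, fb=0
9: 01110100100 → 0, fb=1
10: 11101001001 → 1, fb=0
11: 11010010010 → 1, fb=1
12: 10100100101 → 1, fb=0
13: 01001001010 → 0, fb=0
14: 10010010100 → 1, fb=1
15: 00100101001 → 0, fb=1
16: 01001010011 → 0, fb=0
17: 10010100110 → 1, fb=1
18: 00101001101 → 0, fb=1
19: 01010011011 → 0, fb=0
20: 10100110110 → 1, fb=0
21: 01001101100 → 0, fb=0
22: 10011011000 → 1, fb=1
23: 00110110001 → 0, fb=1
24: 01101100011 → 0, fb=1
25: 11011000111 → 1, fb=1
26: 10110001111 → 1, fb=0
27: 01100011110 → 0, fb=1
28: 11000111101 → 1, fb=1
29: 10001111011 → 1, fb=1
30: 00011110111 → 0, fb=0
31: 00111101110 → 0, fb=1
32: 01111011101 → 0, fb=1
33: 11110111011 → 1, fb=0
34: 11101110110 → 1, fb=0
35: 11011101100 → 1, fb=1
36: 10111011001 → 1, fb=0

1001000010111010010010100110110001111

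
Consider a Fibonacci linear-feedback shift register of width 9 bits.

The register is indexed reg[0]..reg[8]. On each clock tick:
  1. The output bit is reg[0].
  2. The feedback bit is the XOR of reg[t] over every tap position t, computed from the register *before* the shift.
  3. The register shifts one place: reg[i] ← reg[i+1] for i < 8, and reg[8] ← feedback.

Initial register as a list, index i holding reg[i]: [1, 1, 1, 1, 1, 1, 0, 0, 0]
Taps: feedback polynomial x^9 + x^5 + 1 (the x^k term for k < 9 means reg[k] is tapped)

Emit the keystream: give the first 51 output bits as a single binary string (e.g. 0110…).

111111000011110111000010110011011011110100001110011

step | reg (before) | out | fb
   0 | 111111000 | 1 | 0
   1 | 111110000 | 1 | 1
   2 | 111100001 | 1 | 1
   3 | 111000011 | 1 | 1
   4 | 110000111 | 1 | 1
   5 | 100001111 | 1 | 0
   6 | 000011110 | 0 | 1
   7 | 000111101 | 0 | 1
   8 | 001111011 | 0 | 1
   9 | 011110111 | 0 | 0
  10 | 111101110 | 1 | 0
  11 | 111011100 | 1 | 0
  12 | 110111000 | 1 | 0
  13 | 101110000 | 1 | 1
  14 | 011100001 | 0 | 0
  15 | 111000010 | 1 | 1
  16 | 110000101 | 1 | 1
  17 | 100001011 | 1 | 0
  18 | 000010110 | 0 | 0
  19 | 000101100 | 0 | 1
  20 | 001011001 | 0 | 1
  21 | 010110011 | 0 | 0
  22 | 101100110 | 1 | 1
  23 | 011001101 | 0 | 1
  24 | 110011011 | 1 | 0
  25 | 100110110 | 1 | 1
  26 | 001101101 | 0 | 1
  27 | 011011011 | 0 | 1
  28 | 110110111 | 1 | 1
  29 | 101101111 | 1 | 0
  30 | 011011110 | 0 | 1
  31 | 110111101 | 1 | 0
  32 | 101111010 | 1 | 0
  33 | 011110100 | 0 | 0
  34 | 111101000 | 1 | 0
  35 | 111010000 | 1 | 1
  36 | 110100001 | 1 | 1
  37 | 101000011 | 1 | 1
  38 | 010000111 | 0 | 0
  39 | 100001110 | 1 | 0
  40 | 000011100 | 0 | 1
  41 | 000111001 | 0 | 1
  42 | 001110011 | 0 | 0
  43 | 011100110 | 0 | 0
  44 | 111001100 | 1 | 0
  45 | 110011000 | 1 | 0
  46 | 100110000 | 1 | 1
  47 | 001100001 | 0 | 0
  48 | 011000010 | 0 | 0
  49 | 110000100 | 1 | 1
  50 | 100001001 | 1 | 0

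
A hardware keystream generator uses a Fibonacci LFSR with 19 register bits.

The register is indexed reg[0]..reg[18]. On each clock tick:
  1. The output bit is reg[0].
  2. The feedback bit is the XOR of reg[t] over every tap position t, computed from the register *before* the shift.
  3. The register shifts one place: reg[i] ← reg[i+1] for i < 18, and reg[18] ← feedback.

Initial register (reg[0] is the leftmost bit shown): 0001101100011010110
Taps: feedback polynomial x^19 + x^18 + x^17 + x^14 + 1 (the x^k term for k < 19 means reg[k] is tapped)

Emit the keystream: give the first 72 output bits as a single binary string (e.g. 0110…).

000110110001101011000111000101001001000001011011000011101001001001000010

tick  register→output (feedback)
  0  0001101100011010110→0 (0)
  1  0011011000110101100→0 (0)
  2  0110110001101011000→0 (1)
  3  1101100011010110001→1 (1)
  4  1011000110101100011→1 (1)
  5  0110001101011000111→0 (0)
  6  1100011010110001110→1 (0)
  7  1000110101100011100→1 (0)
  8  0001101011000111000→0 (1)
  9  0011010110001110001→0 (0)
 10  0110101100011100010→0 (1)
 11  1101011000111000101→1 (0)
 12  1010110001110001010→1 (0)
 13  0101100011100010100→0 (1)
 14  1011000111000101001→1 (0)
 15  0110001110001010010→0 (0)
 16  1100011100010100100→1 (1)
 17  1000111000101001001→1 (0)
 18  0001110001010010010→0 (0)
 19  0011100010100100100→0 (0)
 20  0111000101001001000→0 (0)
 21  1110001010010010000→1 (0)
 22  1100010100100100000→1 (1)
 23  1000101001001000001→1 (0)
 24  0001010010010000010→0 (1)
 25  0010100100100000101→0 (1)
 26  0101001001000001011→0 (0)
 27  1010010010000010110→1 (1)
 28  0100100100000101101→0 (1)
 29  1001001000001011011→1 (0)
 30  0010010000010110110→0 (0)
 31  0100100000101101100→0 (0)
 32  1001000001011011000→1 (0)
 33  0010000010110110000→0 (1)
 34  0100000101101100001→0 (1)
 35  1000001011011000011→1 (1)
 36  0000010110110000111→0 (0)
 37  0000101101100001110→0 (1)
 38  0001011011000011101→0 (0)
 39  0010110110000111010→0 (0)
 40  0101101100001110100→0 (1)
 41  1011011000011101001→1 (0)
 42  0110110000111010010→0 (0)
 43  1101100001110100100→1 (1)
 44  1011000011101001001→1 (0)
 45  0110000111010010010→0 (0)
 46  1100001110100100100→1 (1)
 47  1000011101001001001→1 (0)
 48  0000111010010010010→0 (0)
 49  0001110100100100100→0 (0)
 50  0011101001001001000→0 (0)
 51  0111010010010010000→0 (1)
 52  1110100100100100001→1 (0)
 53  1101001001001000010→1 (0)
 54  1010010010010000100→1 (1)
 55  0100100100100001001→0 (1)
 56  1001001001000010011→1 (0)
 57  0010010010000100110→0 (1)
 58  0100100100001001101→0 (1)
 59  1001001000010011011→1 (0)
 60  0010010000100110110→0 (0)
 61  0100100001001101100→0 (0)
 62  1001000010011011000→1 (0)
 63  0010000100110110000→0 (1)
 64  0100001001101100001→0 (1)
 65  1000010011011000011→1 (1)
 66  0000100110110000111→0 (0)
 67  0001001101100001110→0 (1)
 68  0010011011000011101→0 (0)
 69  0100110110000111010→0 (0)
 70  1001101100001110100→1 (0)
 71  0011011000011101000→0 (0)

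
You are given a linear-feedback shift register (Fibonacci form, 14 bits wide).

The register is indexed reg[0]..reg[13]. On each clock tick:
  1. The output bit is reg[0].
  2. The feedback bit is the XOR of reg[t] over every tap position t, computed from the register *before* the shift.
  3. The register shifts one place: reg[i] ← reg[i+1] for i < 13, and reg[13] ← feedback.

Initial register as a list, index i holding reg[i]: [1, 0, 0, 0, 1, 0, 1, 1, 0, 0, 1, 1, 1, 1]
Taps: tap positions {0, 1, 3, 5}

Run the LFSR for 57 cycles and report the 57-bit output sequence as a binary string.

tick  register→output (feedback)
  0  10001011001111→1 (1)
  1  00010110011111→0 (0)
  2  00101100111110→0 (1)
  3  01011001111101→0 (0)
  4  10110011111010→1 (0)
  5  01100111110100→0 (0)
  6  11001111101000→1 (1)
  7  10011111010001→1 (1)
  8  00111110100011→0 (0)
  9  01111101000110→0 (1)
 10  11111010001101→1 (1)
 11  11110100011011→1 (0)
 12  11101000110110→1 (0)
 13  11010001101100→1 (1)
 14  10100011011001→1 (1)
 15  01000110110011→0 (0)
 16  10001101100110→1 (0)
 17  00011011001100→0 (1)
 18  00110110011001→0 (0)
 19  01101100110010→0 (0)
 20  11011001100100→1 (1)
 21  10110011001001→1 (0)
 22  01100110010010→0 (0)
 23  11001100100100→1 (1)
 24  10011001001001→1 (0)
 25  00110010010010→0 (1)
 26  01100100100101→0 (0)
 27  11001001001010→1 (0)
 28  10010010010100→1 (0)
 29  00100100101000→0 (1)
 30  01001001010001→0 (1)
 31  10010010100011→1 (0)
 32  00100101000110→0 (1)
 33  01001010001101→0 (1)
 34  10010100011011→1 (1)
 35  00101000110111→0 (0)
 36  01010001101110→0 (0)
 37  10100011011100→1 (1)
 38  01000110111001→0 (0)
 39  10001101110010→1 (0)
 40  00011011100100→0 (1)
 41  00110111001001→0 (0)
 42  01101110010010→0 (0)
 43  11011100100100→1 (0)
 44  10111001001000→1 (0)
 45  01110010010000→0 (0)
 46  11100100100000→1 (1)
 47  11001001000001→1 (0)
 48  10010010000010→1 (0)
 49  00100100000100→0 (1)
 50  01001000001001→0 (1)
 51  10010000010011→1 (0)
 52  00100000100110→0 (0)
 53  01000001001100→0 (1)
 54  10000010011001→1 (1)
 55  00000100110011→0 (1)
 56  00001001100111→0 (0)

100010110011111010001101100110010010010100011011100100100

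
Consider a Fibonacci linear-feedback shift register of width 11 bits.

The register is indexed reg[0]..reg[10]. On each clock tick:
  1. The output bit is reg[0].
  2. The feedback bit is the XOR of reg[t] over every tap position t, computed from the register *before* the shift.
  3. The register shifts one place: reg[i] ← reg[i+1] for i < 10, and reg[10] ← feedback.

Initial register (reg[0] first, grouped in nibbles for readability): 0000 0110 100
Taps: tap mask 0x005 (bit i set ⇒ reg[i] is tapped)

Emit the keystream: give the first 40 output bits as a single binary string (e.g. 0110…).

0000011010000011100100011011101011101010

tick  register→output (feedback)
  0  00000110100→0 (0)
  1  00001101000→0 (0)
  2  00011010000→0 (0)
  3  00110100000→0 (1)
  4  01101000001→0 (1)
  5  11010000011→1 (1)
  6  10100000111→1 (0)
  7  01000001110→0 (0)
  8  10000011100→1 (1)
  9  00000111001→0 (0)
 10  00001110010→0 (0)
 11  00011100100→0 (0)
 12  00111001000→0 (1)
 13  01110010001→0 (1)
 14  11100100011→1 (0)
 15  11001000110→1 (1)
 16  10010001101→1 (1)
 17  00100011011→0 (1)
 18  01000110111→0 (0)
 19  10001101110→1 (1)
 20  00011011101→0 (0)
 21  00110111010→0 (1)
 22  01101110101→0 (1)
 23  11011101011→1 (1)
 24  10111010111→1 (0)
 25  01110101110→0 (1)
 26  11101011101→1 (0)
 27  11010111010→1 (1)
 28  10101110101→1 (0)
 29  01011101010→0 (0)
 30  10111010100→1 (0)
 31  01110101000→0 (1)
 32  11101010001→1 (0)
 33  11010100010→1 (1)
 34  10101000101→1 (0)
 35  01010001010→0 (0)
 36  10100010100→1 (0)
 37  01000101000→0 (0)
 38  10001010000→1 (1)
 39  00010100001→0 (0)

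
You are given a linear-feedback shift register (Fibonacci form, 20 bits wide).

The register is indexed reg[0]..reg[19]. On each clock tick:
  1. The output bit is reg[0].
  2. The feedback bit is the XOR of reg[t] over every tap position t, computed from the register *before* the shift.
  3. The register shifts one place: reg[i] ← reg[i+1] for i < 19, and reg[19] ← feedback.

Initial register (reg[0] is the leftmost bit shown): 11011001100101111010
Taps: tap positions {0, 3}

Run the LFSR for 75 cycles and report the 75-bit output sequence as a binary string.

step | reg (before) | out | fb
   0 | 11011001100101111010 | 1 | 0
   1 | 10110011001011110100 | 1 | 0
   2 | 01100110010111101000 | 0 | 0
   3 | 11001100101111010000 | 1 | 1
   4 | 10011001011110100001 | 1 | 0
   5 | 00110010111101000010 | 0 | 1
   6 | 01100101111010000101 | 0 | 0
   7 | 11001011110100001010 | 1 | 1
   8 | 10010111101000010101 | 1 | 0
   9 | 00101111010000101010 | 0 | 0
  10 | 01011110100001010100 | 0 | 1
  11 | 10111101000010101001 | 1 | 0
  12 | 01111010000101010010 | 0 | 1
  13 | 11110100001010100101 | 1 | 0
  14 | 11101000010101001010 | 1 | 1
  15 | 11010000101010010101 | 1 | 0
  16 | 10100001010100101010 | 1 | 1
  17 | 01000010101001010101 | 0 | 0
  18 | 10000101010010101010 | 1 | 1
  19 | 00001010100101010101 | 0 | 0
  20 | 00010101001010101010 | 0 | 1
  21 | 00101010010101010101 | 0 | 0
  22 | 01010100101010101010 | 0 | 1
  23 | 10101001010101010101 | 1 | 1
  24 | 01010010101010101011 | 0 | 1
  25 | 10100101010101010111 | 1 | 1
  26 | 01001010101010101111 | 0 | 0
  27 | 10010101010101011110 | 1 | 0
  28 | 00101010101010111100 | 0 | 0
  29 | 01010101010101111000 | 0 | 1
  30 | 10101010101011110001 | 1 | 1
  31 | 01010101010111100011 | 0 | 1
  32 | 10101010101111000111 | 1 | 1
  33 | 01010101011110001111 | 0 | 1
  34 | 10101010111100011111 | 1 | 1
  35 | 01010101111000111111 | 0 | 1
  36 | 10101011110001111111 | 1 | 1
  37 | 01010111100011111111 | 0 | 1
  38 | 10101111000111111111 | 1 | 1
  39 | 01011110001111111111 | 0 | 1
  40 | 10111100011111111111 | 1 | 0
  41 | 01111000111111111110 | 0 | 1
  42 | 11110001111111111101 | 1 | 0
  43 | 11100011111111111010 | 1 | 1
  44 | 11000111111111110101 | 1 | 1
  45 | 10001111111111101011 | 1 | 1
  46 | 00011111111111010111 | 0 | 1
  47 | 00111111111110101111 | 0 | 1
  48 | 01111111111101011111 | 0 | 1
  49 | 11111111111010111111 | 1 | 0
  50 | 11111111110101111110 | 1 | 0
  51 | 11111111101011111100 | 1 | 0
  52 | 11111111010111111000 | 1 | 0
  53 | 11111110101111110000 | 1 | 0
  54 | 11111101011111100000 | 1 | 0
  55 | 11111010111111000000 | 1 | 0
  56 | 11110101111110000000 | 1 | 0
  57 | 11101011111100000000 | 1 | 1
  58 | 11010111111000000001 | 1 | 0
  59 | 10101111110000000010 | 1 | 1
  60 | 01011111100000000101 | 0 | 1
  61 | 10111111000000001011 | 1 | 0
  62 | 01111110000000010110 | 0 | 1
  63 | 11111100000000101101 | 1 | 0
  64 | 11111000000001011010 | 1 | 0
  65 | 11110000000010110100 | 1 | 0
  66 | 11100000000101101000 | 1 | 1
  67 | 11000000001011010001 | 1 | 1
  68 | 10000000010110100011 | 1 | 1
  69 | 00000000101101000111 | 0 | 0
  70 | 00000001011010001110 | 0 | 0
  71 | 00000010110100011100 | 0 | 0
  72 | 00000101101000111000 | 0 | 0
  73 | 00001011010001110000 | 0 | 0
  74 | 00010110100011100000 | 0 | 1

110110011001011110100001010100101010101010111100011111111111010111111000000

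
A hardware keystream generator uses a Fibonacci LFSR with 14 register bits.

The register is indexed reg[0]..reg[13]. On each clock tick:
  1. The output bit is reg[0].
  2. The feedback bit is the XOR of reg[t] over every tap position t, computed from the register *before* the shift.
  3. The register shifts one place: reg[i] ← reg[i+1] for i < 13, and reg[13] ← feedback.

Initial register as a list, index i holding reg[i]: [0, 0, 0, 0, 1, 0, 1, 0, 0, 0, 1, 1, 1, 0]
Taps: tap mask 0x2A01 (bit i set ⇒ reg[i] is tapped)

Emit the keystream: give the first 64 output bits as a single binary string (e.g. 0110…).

0000101000111011000111010011110000011010010011010011101011010000

tick  register→output (feedback)
  0  00001010001110→0 (1)
  1  00010100011101→0 (1)
  2  00101000111011→0 (0)
  3  01010001110110→0 (0)
  4  10100011101100→1 (0)
  5  01000111011000→0 (1)
  6  10001110110001→1 (1)
  7  00011101100011→0 (1)
  8  00111011000111→0 (0)
  9  01110110001110→0 (1)
 10  11101100011101→1 (0)
 11  11011000111010→1 (0)
 12  10110001110100→1 (1)
 13  01100011101001→0 (1)
 14  11000111010011→1 (1)
 15  10001110100111→1 (1)
 16  00011101001111→0 (0)
 17  00111010011110→0 (0)
 18  01110100111100→0 (0)
 19  11101001111000→1 (0)
 20  11010011110000→1 (0)
 21  10100111100000→1 (1)
 22  01001111000001→0 (1)
 23  10011110000011→1 (0)
 24  00111100000110→0 (1)
 25  01111000001101→0 (0)
 26  11110000011010→1 (0)
 27  11100000110100→1 (1)
 28  11000001101001→1 (0)
 29  10000011010010→1 (0)
 30  00000110100100→0 (1)
 31  00001101001001→0 (1)
 32  00011010010011→0 (0)
 33  00110100100110→0 (1)
 34  01101001001101→0 (0)
 35  11010010011010→1 (0)
 36  10100100110100→1 (1)
 37  01001001101001→0 (1)
 38  10010011010011→1 (1)
 39  00100110100111→0 (0)
 40  01001101001110→0 (1)
 41  10011010011101→1 (0)
 42  00110100111010→0 (1)
 43  01101001110101→0 (1)
 44  11010011101011→1 (0)
 45  10100111010110→1 (1)
 46  01001110101101→0 (0)
 47  10011101011010→1 (0)
 48  00111010110100→0 (0)
 49  01110101101000→0 (0)
 50  11101011010000→1 (0)
 51  11010110100000→1 (1)
 52  10101101000001→1 (0)
 53  01011010000010→0 (0)
 54  10110100000100→1 (0)
 55  01101000001000→0 (0)
 56  11010000010000→1 (0)
 57  10100000100000→1 (1)
 58  01000001000001→0 (1)
 59  10000010000011→1 (0)
 60  00000100000110→0 (1)
 61  00001000001101→0 (0)
 62  00010000011010→0 (1)
 63  00100000110101→0 (1)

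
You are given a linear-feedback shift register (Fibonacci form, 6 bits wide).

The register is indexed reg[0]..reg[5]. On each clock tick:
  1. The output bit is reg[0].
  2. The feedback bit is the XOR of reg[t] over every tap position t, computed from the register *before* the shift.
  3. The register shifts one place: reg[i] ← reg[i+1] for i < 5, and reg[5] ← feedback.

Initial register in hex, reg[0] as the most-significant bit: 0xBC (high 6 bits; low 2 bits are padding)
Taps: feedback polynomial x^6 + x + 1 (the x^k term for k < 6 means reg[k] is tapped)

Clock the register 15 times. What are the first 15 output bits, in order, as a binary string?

101111110000010

tick  register→output (feedback)
  0  101111→1 (1)
  1  011111→0 (1)
  2  111111→1 (0)
  3  111110→1 (0)
  4  111100→1 (0)
  5  111000→1 (0)
  6  110000→1 (0)
  7  100000→1 (1)
  8  000001→0 (0)
  9  000010→0 (0)
 10  000100→0 (0)
 11  001000→0 (0)
 12  010000→0 (1)
 13  100001→1 (1)
 14  000011→0 (0)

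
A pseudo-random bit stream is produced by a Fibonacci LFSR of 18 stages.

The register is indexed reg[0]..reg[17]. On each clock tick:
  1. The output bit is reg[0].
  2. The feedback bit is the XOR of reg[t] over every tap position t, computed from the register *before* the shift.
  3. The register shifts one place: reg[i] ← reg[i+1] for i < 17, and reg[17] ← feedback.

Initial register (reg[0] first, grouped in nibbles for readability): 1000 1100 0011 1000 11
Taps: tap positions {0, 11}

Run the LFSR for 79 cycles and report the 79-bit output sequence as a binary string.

tick  register→output (feedback)
  0  100011000011100011→1 (0)
  1  000110000111000110→0 (1)
  2  001100001110001101→0 (0)
  3  011000011100011010→0 (0)
  4  110000111000110100→1 (1)
  5  100001110001101001→1 (0)
  6  000011100011010010→0 (1)
  7  000111000110100101→0 (0)
  8  001110001101001010→0 (1)
  9  011100011010010101→0 (0)
 10  111000110100101010→1 (1)
 11  110001101001010101→1 (0)
 12  100011010010101010→1 (1)
 13  000110100101010101→0 (1)
 14  001101001010101011→0 (0)
 15  011010010101010110→0 (1)
 16  110100101010101101→1 (1)
 17  101001010101011011→1 (0)
 18  010010101010110110→0 (0)
 19  100101010101101100→1 (0)
 20  001010101011011000→0 (1)
 21  010101010110110001→0 (0)
 22  101010101101100010→1 (0)
 23  010101011011000100→0 (1)
 24  101010110110001001→1 (1)
 25  010101101100010011→0 (0)
 26  101011011000100110→1 (1)
 27  010110110001001101→0 (1)
 28  101101100010011011→1 (1)
 29  011011000100110111→0 (0)
 30  110110001001101110→1 (0)
 31  101100010011011100→1 (0)
 32  011000100110111000→0 (0)
 33  110001001101110000→1 (0)
 34  100010011011100000→1 (0)
 35  000100110111000000→0 (1)
 36  001001101110000001→0 (0)
 37  010011011100000010→0 (0)
 38  100110111000000100→1 (1)
 39  001101110000001001→0 (0)
 40  011011100000010010→0 (0)
 41  110111000000100100→1 (1)
 42  101110000001001001→1 (0)
 43  011100000010010010→0 (0)
 44  111000000100100100→1 (1)
 45  110000001001001001→1 (0)
 46  100000010010010010→1 (1)
 47  000000100100100101→0 (0)
 48  000001001001001010→0 (1)
 49  000010010010010101→0 (0)
 50  000100100100101010→0 (0)
 51  001001001001010100→0 (1)
 52  010010010010101001→0 (0)
 53  100100100101010010→1 (0)
 54  001001001010100100→0 (0)
 55  010010010101001000→0 (1)
 56  100100101010010001→1 (1)
 57  001001010100100011→0 (0)
 58  010010101001000110→0 (1)
 59  100101010010001101→1 (1)
 60  001010100100011011→0 (0)
 61  010101001000110110→0 (0)
 62  101010010001101100→1 (0)
 63  010100100011011000→0 (1)
 64  101001000110110001→1 (1)
 65  010010001101100011→0 (1)
 66  100100011011000111→1 (0)
 67  001000110110001110→0 (0)
 68  010001101100011100→0 (0)
 69  100011011000111000→1 (1)
 70  000110110001110001→0 (1)
 71  001101100011100011→0 (1)
 72  011011000111000111→0 (1)
 73  110110001110001111→1 (1)
 74  101100011100011111→1 (1)
 75  011000111000111111→0 (0)
 76  110001110001111110→1 (0)
 77  100011100011111100→1 (0)
 78  000111000111111000→0 (1)

1000110000111000110100101010101101100010011011100000010010010010101001000110110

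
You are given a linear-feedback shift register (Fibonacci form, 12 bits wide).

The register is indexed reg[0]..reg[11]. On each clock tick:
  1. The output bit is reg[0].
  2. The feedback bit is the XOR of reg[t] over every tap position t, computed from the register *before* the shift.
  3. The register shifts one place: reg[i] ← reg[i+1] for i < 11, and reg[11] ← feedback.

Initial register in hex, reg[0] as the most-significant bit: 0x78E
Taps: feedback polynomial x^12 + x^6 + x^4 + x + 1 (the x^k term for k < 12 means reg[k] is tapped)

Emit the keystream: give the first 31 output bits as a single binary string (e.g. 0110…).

k : reg_k → out_k, fb_k
0: 011110001110 → 0, fb=0
1: 111100011100 → 1, fb=0
2: 111000111000 → 1, fb=1
3: 110001110001 → 1, fb=1
4: 100011100011 → 1, fb=1
5: 000111000111 → 0, fb=1
6: 001110001111 → 0, fb=1
7: 011100011111 → 0, fb=1
8: 111000111111 → 1, fb=1
9: 110001111111 → 1, fb=1
10: 100011111111 → 1, fb=1
11: 000111111111 → 0, fb=0
12: 001111111110 → 0, fb=0
13: 011111111100 → 0, fb=1
14: 111111111001 → 1, fb=0
15: 111111110010 → 1, fb=0
16: 111111100100 → 1, fb=0
17: 111111001000 → 1, fb=1
18: 111110010001 → 1, fb=1
19: 111100100011 → 1, fb=1
20: 111001000111 → 1, fb=0
21: 110010001110 → 1, fb=1
22: 100100011101 → 1, fb=1
23: 001000111011 → 0, fb=1
24: 010001110111 → 0, fb=0
25: 100011101110 → 1, fb=1
26: 000111011101 → 0, fb=1
27: 001110111011 → 0, fb=0
28: 011101110110 → 0, fb=0
29: 111011101100 → 1, fb=0
30: 110111011000 → 1, fb=1

0111100011100011111111100100011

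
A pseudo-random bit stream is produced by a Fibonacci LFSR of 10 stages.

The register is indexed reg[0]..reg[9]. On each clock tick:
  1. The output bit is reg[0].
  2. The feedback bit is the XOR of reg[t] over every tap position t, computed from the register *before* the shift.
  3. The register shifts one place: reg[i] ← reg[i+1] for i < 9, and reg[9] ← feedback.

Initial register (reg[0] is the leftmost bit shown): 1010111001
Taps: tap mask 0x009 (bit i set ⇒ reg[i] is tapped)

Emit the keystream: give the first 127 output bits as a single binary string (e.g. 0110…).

1010111001110111011100110011101010111011110110010100010011011000100001110010111110010100110011001010101001111110011000110101111

k : reg_k → out_k, fb_k
0: 1010111001 → 1, fb=1
1: 0101110011 → 0, fb=1
2: 1011100111 → 1, fb=0
3: 0111001110 → 0, fb=1
4: 1110011101 → 1, fb=1
5: 1100111011 → 1, fb=1
6: 1001110111 → 1, fb=0
7: 0011101110 → 0, fb=1
8: 0111011101 → 0, fb=1
9: 1110111011 → 1, fb=1
10: 1101110111 → 1, fb=0
11: 1011101110 → 1, fb=0
12: 0111011100 → 0, fb=1
13: 1110111001 → 1, fb=1
14: 1101110011 → 1, fb=0
15: 1011100110 → 1, fb=0
16: 0111001100 → 0, fb=1
17: 1110011001 → 1, fb=1
18: 1100110011 → 1, fb=1
19: 1001100111 → 1, fb=0
20: 0011001110 → 0, fb=1
21: 0110011101 → 0, fb=0
22: 1100111010 → 1, fb=1
23: 1001110101 → 1, fb=0
24: 0011101010 → 0, fb=1
25: 0111010101 → 0, fb=1
26: 1110101011 → 1, fb=1
27: 1101010111 → 1, fb=0
28: 1010101110 → 1, fb=1
29: 0101011101 → 0, fb=1
30: 1010111011 → 1, fb=1
31: 0101110111 → 0, fb=1
32: 1011101111 → 1, fb=0
33: 0111011110 → 0, fb=1
34: 1110111101 → 1, fb=1
35: 1101111011 → 1, fb=0
36: 1011110110 → 1, fb=0
37: 0111101100 → 0, fb=1
38: 1111011001 → 1, fb=0
39: 1110110010 → 1, fb=1
40: 1101100101 → 1, fb=0
41: 1011001010 → 1, fb=0
42: 0110010100 → 0, fb=0
43: 1100101000 → 1, fb=1
44: 1001010001 → 1, fb=0
45: 0010100010 → 0, fb=0
46: 0101000100 → 0, fb=1
47: 1010001001 → 1, fb=1
48: 0100010011 → 0, fb=0
49: 1000100110 → 1, fb=1
50: 0001001101 → 0, fb=1
51: 0010011011 → 0, fb=0
52: 0100110110 → 0, fb=0
53: 1001101100 → 1, fb=0
54: 0011011000 → 0, fb=1
55: 0110110001 → 0, fb=0
56: 1101100010 → 1, fb=0
57: 1011000100 → 1, fb=0
58: 0110001000 → 0, fb=0
59: 1100010000 → 1, fb=1
60: 1000100001 → 1, fb=1
61: 0001000011 → 0, fb=1
62: 0010000111 → 0, fb=0
63: 0100001110 → 0, fb=0
64: 1000011100 → 1, fb=1
65: 0000111001 → 0, fb=0
66: 0001110010 → 0, fb=1
67: 0011100101 → 0, fb=1
68: 0111001011 → 0, fb=1
69: 1110010111 → 1, fb=1
70: 1100101111 → 1, fb=1
71: 1001011111 → 1, fb=0
72: 0010111110 → 0, fb=0
73: 0101111100 → 0, fb=1
74: 1011111001 → 1, fb=0
75: 0111110010 → 0, fb=1
76: 1111100101 → 1, fb=0
77: 1111001010 → 1, fb=0
78: 1110010100 → 1, fb=1
79: 1100101001 → 1, fb=1
80: 1001010011 → 1, fb=0
81: 0010100110 → 0, fb=0
82: 0101001100 → 0, fb=1
83: 1010011001 → 1, fb=1
84: 0100110011 → 0, fb=0
85: 1001100110 → 1, fb=0
86: 0011001100 → 0, fb=1
87: 0110011001 → 0, fb=0
88: 1100110010 → 1, fb=1
89: 1001100101 → 1, fb=0
90: 0011001010 → 0, fb=1
91: 0110010101 → 0, fb=0
92: 1100101010 → 1, fb=1
93: 1001010101 → 1, fb=0
94: 0010101010 → 0, fb=0
95: 0101010100 → 0, fb=1
96: 1010101001 → 1, fb=1
97: 0101010011 → 0, fb=1
98: 1010100111 → 1, fb=1
99: 0101001111 → 0, fb=1
100: 1010011111 → 1, fb=1
101: 0100111111 → 0, fb=0
102: 1001111110 → 1, fb=0
103: 0011111100 → 0, fb=1
104: 0111111001 → 0, fb=1
105: 1111110011 → 1, fb=0
106: 1111100110 → 1, fb=0
107: 1111001100 → 1, fb=0
108: 1110011000 → 1, fb=1
109: 1100110001 → 1, fb=1
110: 1001100011 → 1, fb=0
111: 0011000110 → 0, fb=1
112: 0110001101 → 0, fb=0
113: 1100011010 → 1, fb=1
114: 1000110101 → 1, fb=1
115: 0001101011 → 0, fb=1
116: 0011010111 → 0, fb=1
117: 0110101111 → 0, fb=0
118: 1101011110 → 1, fb=0
119: 1010111100 → 1, fb=1
120: 0101111001 → 0, fb=1
121: 1011110011 → 1, fb=0
122: 0111100110 → 0, fb=1
123: 1111001101 → 1, fb=0
124: 1110011010 → 1, fb=1
125: 1100110101 → 1, fb=1
126: 1001101011 → 1, fb=0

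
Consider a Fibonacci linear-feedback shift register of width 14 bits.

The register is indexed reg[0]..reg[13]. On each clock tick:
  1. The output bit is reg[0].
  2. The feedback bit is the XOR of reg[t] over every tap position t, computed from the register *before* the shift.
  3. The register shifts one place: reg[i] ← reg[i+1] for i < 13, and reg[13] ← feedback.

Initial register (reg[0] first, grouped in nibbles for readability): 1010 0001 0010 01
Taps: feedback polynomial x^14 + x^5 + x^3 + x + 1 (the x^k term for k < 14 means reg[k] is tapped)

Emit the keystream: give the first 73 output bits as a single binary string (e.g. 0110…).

1010000100100111001110101101111100001001111000011010010001101101000010011

tick  register→output (feedback)
  0  10100001001001→1 (1)
  1  01000010010011→0 (1)
  2  10000100100111→1 (0)
  3  00001001001110→0 (0)
  4  00010010011100→0 (1)
  5  00100100111001→0 (1)
  6  01001001110011→0 (1)
  7  10010011100111→1 (0)
  8  00100111001110→0 (1)
  9  01001110011101→0 (0)
 10  10011100111010→1 (1)
 11  00111001110101→0 (1)
 12  01110011101011→0 (0)
 13  11100111010110→1 (1)
 14  11001110101101→1 (1)
 15  10011101011011→1 (1)
 16  00111010110111→0 (1)
 17  01110101101111→0 (1)
 18  11101011011111→1 (0)
 19  11010110111110→1 (0)
 20  10101101111100→1 (0)
 21  01011011111000→0 (0)
 22  10110111110000→1 (1)
 23  01101111100001→0 (0)
 24  11011111000010→1 (0)
 25  10111110000100→1 (1)
 26  01111100001001→0 (1)
 27  11111000010011→1 (1)
 28  11110000100111→1 (1)
 29  11100001001111→1 (0)
 30  11000010011110→1 (0)
 31  10000100111100→1 (0)
 32  00001001111000→0 (0)
 33  00010011110000→0 (1)
 34  00100111100001→0 (1)
 35  01001111000011→0 (0)
 36  10011110000110→1 (1)
 37  00111100001101→0 (0)
 38  01111000011010→0 (0)
 39  11110000110100→1 (1)
 40  11100001101001→1 (0)
 41  11000011010010→1 (0)
 42  10000110100100→1 (0)
 43  00001101001000→0 (1)
 44  00011010010001→0 (1)
 45  00110100100011→0 (0)
 46  01101001000110→0 (1)
 47  11010010001101→1 (1)
 48  10100100011011→1 (0)
 49  01001000110110→0 (1)
 50  10010001101101→1 (0)
 51  00100011011010→0 (0)
 52  01000110110100→0 (0)
 53  10001101101000→1 (0)
 54  00011011010000→0 (1)
 55  00110110100001→0 (0)
 56  01101101000010→0 (0)
 57  11011010000100→1 (1)
 58  10110100001001→1 (1)
 59  01101000010011→0 (1)
 60  11010000100111→1 (1)
 61  10100001001111→1 (1)
 62  01000010011111→0 (1)
 63  10000100111111→1 (0)
 64  00001001111110→0 (0)
 65  00010011111100→0 (1)
 66  00100111111001→0 (1)
 67  01001111110011→0 (0)
 68  10011111100110→1 (1)
 69  00111111001101→0 (0)
 70  01111110011010→0 (1)
 71  11111100110101→1 (0)
 72  11111001101010→1 (1)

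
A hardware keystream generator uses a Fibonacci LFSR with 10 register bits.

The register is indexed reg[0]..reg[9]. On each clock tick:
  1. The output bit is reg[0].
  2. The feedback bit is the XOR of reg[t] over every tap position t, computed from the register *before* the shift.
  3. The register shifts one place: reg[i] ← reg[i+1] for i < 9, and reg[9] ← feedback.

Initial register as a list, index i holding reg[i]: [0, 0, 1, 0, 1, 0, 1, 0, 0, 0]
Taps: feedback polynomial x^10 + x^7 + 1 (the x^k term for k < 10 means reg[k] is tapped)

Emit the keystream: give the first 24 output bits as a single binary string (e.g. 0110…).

k : reg_k → out_k, fb_k
0: 0010101000 → 0, fb=0
1: 0101010000 → 0, fb=0
2: 1010100000 → 1, fb=1
3: 0101000001 → 0, fb=0
4: 1010000010 → 1, fb=1
5: 0100000101 → 0, fb=1
6: 1000001011 → 1, fb=1
7: 0000010111 → 0, fb=1
8: 0000101111 → 0, fb=1
9: 0001011111 → 0, fb=1
10: 0010111111 → 0, fb=1
11: 0101111111 → 0, fb=1
12: 1011111111 → 1, fb=0
13: 0111111110 → 0, fb=1
14: 1111111101 → 1, fb=0
15: 1111111010 → 1, fb=1
16: 1111110101 → 1, fb=0
17: 1111101010 → 1, fb=1
18: 1111010101 → 1, fb=0
19: 1110101010 → 1, fb=1
20: 1101010101 → 1, fb=0
21: 1010101010 → 1, fb=1
22: 0101010101 → 0, fb=1
23: 1010101011 → 1, fb=1

001010100000101111111101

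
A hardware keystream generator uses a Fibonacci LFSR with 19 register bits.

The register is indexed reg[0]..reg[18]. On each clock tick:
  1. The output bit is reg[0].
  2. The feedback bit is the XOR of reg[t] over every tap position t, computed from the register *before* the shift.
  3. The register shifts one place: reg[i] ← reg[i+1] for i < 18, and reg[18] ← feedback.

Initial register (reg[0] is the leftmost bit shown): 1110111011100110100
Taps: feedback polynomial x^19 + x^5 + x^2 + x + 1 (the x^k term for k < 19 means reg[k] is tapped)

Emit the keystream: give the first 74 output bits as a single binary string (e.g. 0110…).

11101110111001101000101010001100000111001000010011111000111000000011111011

step | reg (before) | out | fb
   0 | 1110111011100110100 | 1 | 0
   1 | 1101110111001101000 | 1 | 1
   2 | 1011101110011010001 | 1 | 0
   3 | 0111011100110100010 | 0 | 1
   4 | 1110111001101000101 | 1 | 0
   5 | 1101110011010001010 | 1 | 1
   6 | 1011100110100010101 | 1 | 0
   7 | 0111001101000101010 | 0 | 0
   8 | 1110011010001010100 | 1 | 0
   9 | 1100110100010101000 | 1 | 1
  10 | 1001101000101010001 | 1 | 1
  11 | 0011010001010100011 | 0 | 0
  12 | 0110100010101000110 | 0 | 0
  13 | 1101000101010001100 | 1 | 0
  14 | 1010001010100011000 | 1 | 0
  15 | 0100010101000110000 | 0 | 0
  16 | 1000101010001100000 | 1 | 1
  17 | 0001010100011000001 | 0 | 1
  18 | 0010101000110000011 | 0 | 1
  19 | 0101010001100000111 | 0 | 0
  20 | 1010100011000001110 | 1 | 0
  21 | 0101000110000011100 | 0 | 1
  22 | 1010001100000111001 | 1 | 0
  23 | 0100011000001110010 | 0 | 0
  24 | 1000110000011100100 | 1 | 0
  25 | 0001100000111001000 | 0 | 0
  26 | 0011000001110010000 | 0 | 1
  27 | 0110000011100100001 | 0 | 0
  28 | 1100000111001000010 | 1 | 0
  29 | 1000001110010000100 | 1 | 1
  30 | 0000011100100001001 | 0 | 1
  31 | 0000111001000010011 | 0 | 1
  32 | 0001110010000100111 | 0 | 1
  33 | 0011100100001001111 | 0 | 1
  34 | 0111001000010011111 | 0 | 0
  35 | 1110010000100111110 | 1 | 0
  36 | 1100100001001111100 | 1 | 0
  37 | 1001000010011111000 | 1 | 1
  38 | 0010000100111110001 | 0 | 1
  39 | 0100001001111100011 | 0 | 1
  40 | 1000010011111000111 | 1 | 0
  41 | 0000100111110001110 | 0 | 0
  42 | 0001001111100011100 | 0 | 0
  43 | 0010011111000111000 | 0 | 0
  44 | 0100111110001110000 | 0 | 0
  45 | 1001111100011100000 | 1 | 0
  46 | 0011111000111000000 | 0 | 0
  47 | 0111110001110000000 | 0 | 1
  48 | 1111100011100000001 | 1 | 1
  49 | 1111000111000000011 | 1 | 1
  50 | 1110001110000000111 | 1 | 1
  51 | 1100011100000001111 | 1 | 1
  52 | 1000111000000011111 | 1 | 0
  53 | 0001110000000111110 | 0 | 1
  54 | 0011100000001111101 | 0 | 1
  55 | 0111000000011111011 | 0 | 0
  56 | 1110000000111110110 | 1 | 1
  57 | 1100000001111101101 | 1 | 0
  58 | 1000000011111011010 | 1 | 1
  59 | 0000000111110110101 | 0 | 0
  60 | 0000001111101101010 | 0 | 0
  61 | 0000011111011010100 | 0 | 1
  62 | 0000111110110101001 | 0 | 1
  63 | 0001111101101010011 | 0 | 1
  64 | 0011111011010100111 | 0 | 0
  65 | 0111110110101001110 | 0 | 1
  66 | 1111101101010011101 | 1 | 1
  67 | 1111011010100111011 | 1 | 0
  68 | 1110110101001110110 | 1 | 0
  69 | 1101101010011101100 | 1 | 0
  70 | 1011010100111011000 | 1 | 1
  71 | 0110101001110110001 | 0 | 0
  72 | 1101010011101100010 | 1 | 1
  73 | 1010100111011000101 | 1 | 0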